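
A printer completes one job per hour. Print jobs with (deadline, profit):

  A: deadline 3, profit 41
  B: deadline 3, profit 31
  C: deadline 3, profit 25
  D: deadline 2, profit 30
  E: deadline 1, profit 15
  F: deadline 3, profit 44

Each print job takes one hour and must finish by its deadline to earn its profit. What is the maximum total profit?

116

Take jobs in profit order; each goes to the latest open slot no later than its deadline.
By profit: F(d3,44), A(d3,41), B(d3,31), D(d2,30), C(d3,25), E(d1,15)
F→slot 3; A→slot 2; B→slot 1; D skipped; C skipped; E skipped.
Profit = 31 + 41 + 44 = 116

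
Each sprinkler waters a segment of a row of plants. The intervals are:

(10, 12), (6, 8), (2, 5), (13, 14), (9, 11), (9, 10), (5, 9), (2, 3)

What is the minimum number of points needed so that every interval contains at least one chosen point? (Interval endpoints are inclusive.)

Process intervals by earliest right end; each time one isn't hit yet, stab at its right endpoint.
By right end: [2,3]  [2,5]  [6,8]  [5,9]  [9,10]  [9,11]  [10,12]  [13,14]
[2,3] uncovered → point at 3; [6,8] uncovered → point at 8; [9,10] uncovered → point at 10; [13,14] uncovered → point at 14.
Points: 3, 8, 10, 14 (4 total).

4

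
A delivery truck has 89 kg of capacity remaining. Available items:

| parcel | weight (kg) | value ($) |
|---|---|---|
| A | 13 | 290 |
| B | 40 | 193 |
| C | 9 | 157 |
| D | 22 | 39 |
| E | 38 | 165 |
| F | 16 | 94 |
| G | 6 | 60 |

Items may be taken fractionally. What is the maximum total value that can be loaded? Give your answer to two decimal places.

Ratios (sorted): A 22.31, C 17.44, G 10.00, F 5.88, B 4.83, E 4.34, D 1.77
take A (13 @ 290); take C (9 @ 157); take G (6 @ 60); take F (16 @ 94); take B (40 @ 193); take 5/38 of E → 21.71. Capacity used 89/89.
Total value = 815.71

815.71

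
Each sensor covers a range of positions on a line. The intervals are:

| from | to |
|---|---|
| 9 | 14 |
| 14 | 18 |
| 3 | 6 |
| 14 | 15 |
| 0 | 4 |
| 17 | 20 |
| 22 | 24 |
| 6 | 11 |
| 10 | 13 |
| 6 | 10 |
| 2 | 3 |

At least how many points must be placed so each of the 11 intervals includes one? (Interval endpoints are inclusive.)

5

By right end: [2,3]  [0,4]  [3,6]  [6,10]  [6,11]  [10,13]  [9,14]  [14,15]  [14,18]  [17,20]  [22,24]
[2,3] uncovered → point at 3; [6,10] uncovered → point at 10; [14,15] uncovered → point at 15; [17,20] uncovered → point at 20; [22,24] uncovered → point at 24.
Points: 3, 10, 15, 20, 24 (5 total).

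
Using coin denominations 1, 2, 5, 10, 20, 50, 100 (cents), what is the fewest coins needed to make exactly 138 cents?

Greedy: take as many of the largest coin as possible, then repeat with the remainder.
138 = 1×100 + 1×20 + 1×10 + 1×5 + 1×2 + 1×1
Total coins = 1 + 1 + 1 + 1 + 1 + 1 = 6

6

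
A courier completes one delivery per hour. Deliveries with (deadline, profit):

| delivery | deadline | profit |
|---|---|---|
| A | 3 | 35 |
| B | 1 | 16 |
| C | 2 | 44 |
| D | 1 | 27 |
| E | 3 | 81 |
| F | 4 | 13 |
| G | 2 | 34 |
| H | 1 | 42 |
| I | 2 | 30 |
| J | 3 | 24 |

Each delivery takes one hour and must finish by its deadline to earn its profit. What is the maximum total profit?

Sort by profit descending; place each in the latest free slot ≤ its deadline.
Profit order: E=81 C=44 H=42 A=35 G=34 I=30 D=27 J=24 B=16 F=13
Assign: E→slot 3, C→slot 2, H→slot 1, A skipped, G skipped, I skipped, D skipped, J skipped, B skipped, F→slot 4.
Slots: [1:H] [2:C] [3:E] [4:F]
Profit = 42 + 44 + 81 + 13 = 180

180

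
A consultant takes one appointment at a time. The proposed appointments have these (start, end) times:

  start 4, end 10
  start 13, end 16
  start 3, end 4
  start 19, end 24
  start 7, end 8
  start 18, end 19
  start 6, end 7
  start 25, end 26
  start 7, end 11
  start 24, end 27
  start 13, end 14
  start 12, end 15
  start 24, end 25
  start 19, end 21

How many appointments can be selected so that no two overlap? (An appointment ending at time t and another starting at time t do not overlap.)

8

Order by finish time; keep every interval that doesn't clash with the previous kept one.
Sorted by end: (3,4)  (6,7)  (7,8)  (4,10)  (7,11)  (13,14)  (12,15)  (13,16)  (18,19)  (19,21)  (19,24)  (24,25)  (25,26)  (24,27)
take (3,4); take (6,7); take (7,8); take (13,14); skip (13,16); take (18,19); take (19,21); take (24,25); take (25,26); skip (24,27).
Selected 8 appointments.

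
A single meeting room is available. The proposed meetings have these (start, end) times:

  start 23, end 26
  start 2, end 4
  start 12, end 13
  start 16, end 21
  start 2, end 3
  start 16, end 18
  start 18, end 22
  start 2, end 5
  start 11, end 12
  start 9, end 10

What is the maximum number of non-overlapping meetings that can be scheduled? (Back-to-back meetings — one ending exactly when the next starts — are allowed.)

Order by finish time; keep every interval that doesn't clash with the previous kept one.
By end time: (2,3), (2,4), (2,5), (9,10), (11,12), (12,13), (16,18), (16,21), (18,22), (23,26).
Pick (2,3); next start ≥ 3 → (9,10); next start ≥ 10 → (11,12); next start ≥ 12 → (12,13); next start ≥ 13 → (16,18); next start ≥ 18 → (18,22); next start ≥ 22 → (23,26).
Selected 7 meetings.

7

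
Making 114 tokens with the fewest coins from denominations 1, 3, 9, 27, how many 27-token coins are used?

Use the largest denomination that fits, subtract, and repeat.
114 − 4×27→6 − 2×3→0
Count of 27: 4

4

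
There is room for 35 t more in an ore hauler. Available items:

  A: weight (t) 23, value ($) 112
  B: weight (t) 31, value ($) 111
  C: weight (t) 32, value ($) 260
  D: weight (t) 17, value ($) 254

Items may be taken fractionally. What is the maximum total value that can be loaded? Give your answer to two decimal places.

Sort by value per unit weight and fill in that order.
Order: D (254/17=14.94) > C (260/32=8.12) > A (112/23=4.87) > B (111/31=3.58)
Fill: take D (17 @ 254) → take 18/32 of C → 146.25; 35/35 used.
Total value = 400.25

400.25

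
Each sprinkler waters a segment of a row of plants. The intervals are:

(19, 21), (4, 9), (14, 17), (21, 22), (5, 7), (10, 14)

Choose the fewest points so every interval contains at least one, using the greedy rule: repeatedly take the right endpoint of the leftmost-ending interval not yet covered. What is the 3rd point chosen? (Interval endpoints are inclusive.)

21

By right end: [5,7]  [4,9]  [10,14]  [14,17]  [19,21]  [21,22]
[5,7] uncovered → point at 7; [10,14] uncovered → point at 14; [19,21] uncovered → point at 21.
Points: 7, 14, 21 (3 total).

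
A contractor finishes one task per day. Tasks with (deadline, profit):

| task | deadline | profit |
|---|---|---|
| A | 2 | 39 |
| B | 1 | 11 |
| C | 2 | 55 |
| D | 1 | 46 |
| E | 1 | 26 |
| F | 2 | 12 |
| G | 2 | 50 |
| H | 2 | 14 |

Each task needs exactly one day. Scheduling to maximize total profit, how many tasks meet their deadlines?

Sort by profit descending; place each in the latest free slot ≤ its deadline.
By profit: C(d2,55), G(d2,50), D(d1,46), A(d2,39), E(d1,26), H(d2,14), F(d2,12), B(d1,11)
C→slot 2; G→slot 1; D skipped; A skipped; E skipped; H skipped; F skipped; B skipped.
2 of 8 scheduled.

2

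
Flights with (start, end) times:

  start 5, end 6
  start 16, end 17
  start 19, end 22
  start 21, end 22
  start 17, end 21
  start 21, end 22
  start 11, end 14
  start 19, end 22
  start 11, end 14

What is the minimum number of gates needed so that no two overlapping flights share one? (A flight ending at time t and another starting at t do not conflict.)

4

starts: [5, 11, 11, 16, 17, 19, 19, 21, 21]
ends:   [6, 14, 14, 17, 21, 22, 22, 22, 22]
s5→1 e6→0 s11→1 s11→2 e14→1 e14→0 s16→1 e17→0 s17→1 s19→2 s19→3 e21→2 s21→3 s21→4  — peak 4.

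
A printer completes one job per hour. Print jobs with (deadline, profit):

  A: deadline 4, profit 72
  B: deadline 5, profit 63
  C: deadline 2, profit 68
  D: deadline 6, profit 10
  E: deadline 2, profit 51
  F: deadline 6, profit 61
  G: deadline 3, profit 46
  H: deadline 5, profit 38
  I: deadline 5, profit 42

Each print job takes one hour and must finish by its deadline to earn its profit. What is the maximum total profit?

Profit order: A=72 C=68 B=63 F=61 E=51 G=46 I=42 H=38 D=10
Assign: A→slot 4, C→slot 2, B→slot 5, F→slot 6, E→slot 1, G→slot 3, I skipped, H skipped, D skipped.
Slots: [1:E] [2:C] [3:G] [4:A] [5:B] [6:F]
Profit = 51 + 68 + 46 + 72 + 63 + 61 = 361

361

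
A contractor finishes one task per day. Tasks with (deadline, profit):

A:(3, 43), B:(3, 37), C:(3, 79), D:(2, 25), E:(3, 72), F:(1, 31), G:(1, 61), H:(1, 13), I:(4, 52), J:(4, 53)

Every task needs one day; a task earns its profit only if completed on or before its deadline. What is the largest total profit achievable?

By profit: C(d3,79), E(d3,72), G(d1,61), J(d4,53), I(d4,52), A(d3,43), B(d3,37), F(d1,31), D(d2,25), H(d1,13)
C→slot 3; E→slot 2; G→slot 1; J→slot 4; I skipped; A skipped; B skipped; F skipped; D skipped; H skipped.
Profit = 61 + 72 + 79 + 53 = 265

265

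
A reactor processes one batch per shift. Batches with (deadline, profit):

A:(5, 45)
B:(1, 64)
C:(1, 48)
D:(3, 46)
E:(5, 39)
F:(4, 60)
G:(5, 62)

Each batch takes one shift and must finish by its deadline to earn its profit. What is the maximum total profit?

277

Take jobs in profit order; each goes to the latest open slot no later than its deadline.
Profit order: B=64 G=62 F=60 C=48 D=46 A=45 E=39
Assign: B→slot 1, G→slot 5, F→slot 4, C skipped, D→slot 3, A→slot 2, E skipped.
Slots: [1:B] [2:A] [3:D] [4:F] [5:G]
Profit = 64 + 45 + 46 + 60 + 62 = 277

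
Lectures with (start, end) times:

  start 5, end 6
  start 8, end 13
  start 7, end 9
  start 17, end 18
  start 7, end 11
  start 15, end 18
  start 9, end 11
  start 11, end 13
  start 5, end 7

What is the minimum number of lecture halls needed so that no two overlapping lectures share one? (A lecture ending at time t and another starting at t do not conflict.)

3

Count concurrent intervals with a sweep; the peak is the room count.
Events (time:±→running): 5:+→1 5:+→2 6:-→1 7:-→0 7:+→1 7:+→2 8:+→3 … peak 3.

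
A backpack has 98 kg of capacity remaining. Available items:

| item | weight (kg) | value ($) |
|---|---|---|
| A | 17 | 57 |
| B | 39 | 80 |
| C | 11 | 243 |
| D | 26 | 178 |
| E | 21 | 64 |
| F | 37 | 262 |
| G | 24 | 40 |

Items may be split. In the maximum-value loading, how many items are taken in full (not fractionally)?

Greedy by value/weight ratio, highest first.
Order: C (243/11=22.09) > F (262/37=7.08) > D (178/26=6.85) > A (57/17=3.35) > E (64/21=3.05) > B (80/39=2.05) > G (40/24=1.67)
Fill: take C (11 @ 243) → take F (37 @ 262) → take D (26 @ 178) → take A (17 @ 57) → take 7/21 of E → 21.33; 98/98 used.
4 item(s) taken whole; one partial (take 7/21 of E).

4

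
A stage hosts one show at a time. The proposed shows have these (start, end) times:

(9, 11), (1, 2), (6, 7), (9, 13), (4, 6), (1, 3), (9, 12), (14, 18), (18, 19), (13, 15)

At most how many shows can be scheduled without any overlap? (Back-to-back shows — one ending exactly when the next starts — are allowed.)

Sorted by end: (1,2)  (1,3)  (4,6)  (6,7)  (9,11)  (9,12)  (9,13)  (13,15)  (14,18)  (18,19)
take (1,2); skip (1,3); take (4,6); take (6,7); take (9,11); take (13,15); take (18,19).
Selected 6 shows.

6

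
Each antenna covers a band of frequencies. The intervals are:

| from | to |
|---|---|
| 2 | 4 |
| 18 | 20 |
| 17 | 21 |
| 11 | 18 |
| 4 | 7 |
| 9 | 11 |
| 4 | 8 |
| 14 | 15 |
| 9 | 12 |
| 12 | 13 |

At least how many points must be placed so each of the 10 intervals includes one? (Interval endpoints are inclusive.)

5

Process intervals by earliest right end; each time one isn't hit yet, stab at its right endpoint.
Sorted: [2,4] [4,7] [4,8] [9,11] [9,12] [12,13] [14,15] [11,18] [18,20] [17,21]
{[2,4],[4,7],[4,8]} hit by 4; {[9,11],[9,12]} hit by 11; {[12,13]} hit by 13; {[14,15],[11,18]} hit by 15; {[18,20],[17,21]} hit by 20.
Points: 4, 11, 13, 15, 20 (5 total).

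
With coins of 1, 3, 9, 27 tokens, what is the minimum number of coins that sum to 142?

142 = 5×27 + 2×3 + 1×1
Total coins = 5 + 2 + 1 = 8

8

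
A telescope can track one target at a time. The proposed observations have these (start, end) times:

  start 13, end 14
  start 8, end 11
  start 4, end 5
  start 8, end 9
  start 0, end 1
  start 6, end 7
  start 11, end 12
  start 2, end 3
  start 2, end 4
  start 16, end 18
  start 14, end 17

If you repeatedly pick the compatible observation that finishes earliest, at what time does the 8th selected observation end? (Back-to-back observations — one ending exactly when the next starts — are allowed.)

Order by finish time; keep every interval that doesn't clash with the previous kept one.
Sorted by end: (0,1)  (2,3)  (2,4)  (4,5)  (6,7)  (8,9)  (8,11)  (11,12)  (13,14)  (14,17)  (16,18)
take (0,1); take (2,3); take (4,5); take (6,7); take (8,9); skip (8,11); take (11,12); take (13,14); take (14,17); skip (16,18).
Selected: (0,1) (2,3) (4,5) (6,7) (8,9) (11,12) (13,14) (14,17)

17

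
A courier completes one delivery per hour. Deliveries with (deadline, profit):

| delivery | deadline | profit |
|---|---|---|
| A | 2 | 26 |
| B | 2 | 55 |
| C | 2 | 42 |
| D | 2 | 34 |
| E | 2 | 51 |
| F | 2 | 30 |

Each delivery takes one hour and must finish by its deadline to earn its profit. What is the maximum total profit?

Take jobs in profit order; each goes to the latest open slot no later than its deadline.
By profit: B(d2,55), E(d2,51), C(d2,42), D(d2,34), F(d2,30), A(d2,26)
B→slot 2; E→slot 1; C skipped; D skipped; F skipped; A skipped.
Profit = 51 + 55 = 106

106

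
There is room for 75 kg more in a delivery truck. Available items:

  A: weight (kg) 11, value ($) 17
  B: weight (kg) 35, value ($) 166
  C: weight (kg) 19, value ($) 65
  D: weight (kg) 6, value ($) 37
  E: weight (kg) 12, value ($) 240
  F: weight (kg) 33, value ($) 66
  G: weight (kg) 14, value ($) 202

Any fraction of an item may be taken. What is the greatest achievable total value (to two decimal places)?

672.37

Ratios (sorted): E 20.00, G 14.43, D 6.17, B 4.74, C 3.42, F 2.00, A 1.55
take E (12 @ 240); take G (14 @ 202); take D (6 @ 37); take B (35 @ 166); take 8/19 of C → 27.37. Capacity used 75/75.
Total value = 672.37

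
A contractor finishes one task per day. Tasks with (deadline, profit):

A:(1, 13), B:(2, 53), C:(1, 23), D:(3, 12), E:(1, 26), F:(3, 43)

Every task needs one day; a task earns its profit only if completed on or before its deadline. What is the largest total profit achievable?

Take jobs in profit order; each goes to the latest open slot no later than its deadline.
Profit order: B=53 F=43 E=26 C=23 A=13 D=12
Assign: B→slot 2, F→slot 3, E→slot 1, C skipped, A skipped, D skipped.
Slots: [1:E] [2:B] [3:F]
Profit = 26 + 53 + 43 = 122

122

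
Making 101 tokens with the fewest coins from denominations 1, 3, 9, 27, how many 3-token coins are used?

0

Use the largest denomination that fits, subtract, and repeat.
101 = 3×27 + 2×9 + 2×1
Count of 3: 0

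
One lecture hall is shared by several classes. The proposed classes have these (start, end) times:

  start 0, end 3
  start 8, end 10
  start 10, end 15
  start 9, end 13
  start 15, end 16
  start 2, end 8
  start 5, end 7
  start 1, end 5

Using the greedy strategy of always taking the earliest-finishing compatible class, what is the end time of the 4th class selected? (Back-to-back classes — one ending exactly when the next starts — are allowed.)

By end time: (0,3), (1,5), (5,7), (2,8), (8,10), (9,13), (10,15), (15,16).
Pick (0,3); next start ≥ 3 → (5,7); next start ≥ 7 → (8,10); next start ≥ 10 → (10,15); next start ≥ 15 → (15,16).
Selected: (0,3) (5,7) (8,10) (10,15) (15,16)

15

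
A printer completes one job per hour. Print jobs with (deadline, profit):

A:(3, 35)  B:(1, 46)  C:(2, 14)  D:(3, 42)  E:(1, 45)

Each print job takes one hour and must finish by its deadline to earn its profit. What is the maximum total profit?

Take jobs in profit order; each goes to the latest open slot no later than its deadline.
By profit: B(d1,46), E(d1,45), D(d3,42), A(d3,35), C(d2,14)
B→slot 1; E skipped; D→slot 3; A→slot 2; C skipped.
Profit = 46 + 35 + 42 = 123

123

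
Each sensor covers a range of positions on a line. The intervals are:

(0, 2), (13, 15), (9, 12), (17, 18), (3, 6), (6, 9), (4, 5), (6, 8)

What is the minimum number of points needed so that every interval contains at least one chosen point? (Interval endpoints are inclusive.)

6

Sort by right endpoint; whenever an interval is uncovered, place a point at its right end.
By right end: [0,2]  [4,5]  [3,6]  [6,8]  [6,9]  [9,12]  [13,15]  [17,18]
[0,2] uncovered → point at 2; [4,5] uncovered → point at 5; [6,8] uncovered → point at 8; [9,12] uncovered → point at 12; [13,15] uncovered → point at 15; [17,18] uncovered → point at 18.
Points: 2, 5, 8, 12, 15, 18 (6 total).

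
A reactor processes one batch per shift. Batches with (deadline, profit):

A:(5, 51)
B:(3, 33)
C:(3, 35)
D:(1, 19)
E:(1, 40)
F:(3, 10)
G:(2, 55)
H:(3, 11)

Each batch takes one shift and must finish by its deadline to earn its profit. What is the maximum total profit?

Profit order: G=55 A=51 E=40 C=35 B=33 D=19 H=11 F=10
Assign: G→slot 2, A→slot 5, E→slot 1, C→slot 3, B skipped, D skipped, H skipped, F skipped.
Slots: [1:E] [2:G] [3:C] [5:A]
Profit = 40 + 55 + 35 + 51 = 181

181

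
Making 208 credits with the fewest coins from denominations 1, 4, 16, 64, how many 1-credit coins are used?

0

208 − 3×64→16 − 1×16→0
Count of 1: 0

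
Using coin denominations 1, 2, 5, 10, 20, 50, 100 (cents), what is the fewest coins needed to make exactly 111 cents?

3

Use the largest denomination that fits, subtract, and repeat.
111 = 1×100 + 1×10 + 1×1
Total coins = 1 + 1 + 1 = 3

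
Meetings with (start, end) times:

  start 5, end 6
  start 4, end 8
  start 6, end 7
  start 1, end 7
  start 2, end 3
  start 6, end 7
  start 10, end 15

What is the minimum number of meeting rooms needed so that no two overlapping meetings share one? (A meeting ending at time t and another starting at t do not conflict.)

The answer is the maximum number of intervals overlapping at any instant.
starts: [1, 2, 4, 5, 6, 6, 10]
ends:   [3, 6, 7, 7, 7, 8, 15]
s1→1 s2→2 e3→1 s4→2 s5→3 e6→2 s6→3 s6→4  — peak 4.

4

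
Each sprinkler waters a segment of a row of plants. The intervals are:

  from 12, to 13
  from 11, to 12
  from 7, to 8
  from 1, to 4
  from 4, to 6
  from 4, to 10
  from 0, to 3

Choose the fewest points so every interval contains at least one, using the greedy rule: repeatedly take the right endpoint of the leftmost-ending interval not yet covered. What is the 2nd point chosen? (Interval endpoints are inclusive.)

Sorted: [0,3] [1,4] [4,6] [7,8] [4,10] [11,12] [12,13]
{[0,3],[1,4]} hit by 3; {[4,6]} hit by 6; {[7,8],[4,10]} hit by 8; {[11,12],[12,13]} hit by 12.
Points: 3, 6, 8, 12 (4 total).

6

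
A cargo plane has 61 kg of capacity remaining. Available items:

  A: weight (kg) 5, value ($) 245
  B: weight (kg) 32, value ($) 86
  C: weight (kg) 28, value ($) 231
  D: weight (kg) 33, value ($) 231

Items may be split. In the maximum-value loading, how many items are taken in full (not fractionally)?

Ratios (sorted): A 49.00, C 8.25, D 7.00, B 2.69
take A (5 @ 245); take C (28 @ 231); take 28/33 of D → 196.00. Capacity used 61/61.
2 item(s) taken whole; one partial (take 28/33 of D).

2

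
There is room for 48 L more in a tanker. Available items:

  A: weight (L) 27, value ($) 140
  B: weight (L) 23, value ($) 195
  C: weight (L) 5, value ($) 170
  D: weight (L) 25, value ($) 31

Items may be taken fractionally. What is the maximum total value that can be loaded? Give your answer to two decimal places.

Order: C (170/5=34.00) > B (195/23=8.48) > A (140/27=5.19) > D (31/25=1.24)
Fill: take C (5 @ 170) → take B (23 @ 195) → take 20/27 of A → 103.70; 48/48 used.
Total value = 468.70

468.70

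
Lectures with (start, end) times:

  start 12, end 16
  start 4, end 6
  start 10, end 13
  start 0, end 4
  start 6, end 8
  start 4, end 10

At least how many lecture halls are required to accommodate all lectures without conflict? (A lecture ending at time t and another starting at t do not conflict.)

starts: [0, 4, 4, 6, 10, 12]
ends:   [4, 6, 8, 10, 13, 16]
s0→1 e4→0 s4→1 s4→2  — peak 2.

2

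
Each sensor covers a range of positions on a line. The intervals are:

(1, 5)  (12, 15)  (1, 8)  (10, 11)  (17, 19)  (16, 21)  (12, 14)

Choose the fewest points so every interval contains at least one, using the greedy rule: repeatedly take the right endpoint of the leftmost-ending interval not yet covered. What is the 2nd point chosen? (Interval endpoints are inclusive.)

11

By right end: [1,5]  [1,8]  [10,11]  [12,14]  [12,15]  [17,19]  [16,21]
[1,5] uncovered → point at 5; [10,11] uncovered → point at 11; [12,14] uncovered → point at 14; [17,19] uncovered → point at 19.
Points: 5, 11, 14, 19 (4 total).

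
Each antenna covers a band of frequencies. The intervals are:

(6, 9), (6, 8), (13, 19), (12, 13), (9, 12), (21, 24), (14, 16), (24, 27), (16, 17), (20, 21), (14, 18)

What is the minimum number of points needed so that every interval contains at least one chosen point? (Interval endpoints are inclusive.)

5

By right end: [6,8]  [6,9]  [9,12]  [12,13]  [14,16]  [16,17]  [14,18]  [13,19]  [20,21]  [21,24]  [24,27]
[6,8] uncovered → point at 8; [9,12] uncovered → point at 12; [14,16] uncovered → point at 16; [20,21] uncovered → point at 21; [24,27] uncovered → point at 27.
Points: 8, 12, 16, 21, 27 (5 total).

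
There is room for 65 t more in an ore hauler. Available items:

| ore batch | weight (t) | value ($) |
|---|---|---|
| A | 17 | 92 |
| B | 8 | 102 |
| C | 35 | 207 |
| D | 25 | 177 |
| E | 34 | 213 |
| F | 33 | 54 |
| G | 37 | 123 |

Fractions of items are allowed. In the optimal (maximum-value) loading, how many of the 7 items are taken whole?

Order: B (102/8=12.75) > D (177/25=7.08) > E (213/34=6.26) > C (207/35=5.91) > A (92/17=5.41) > G (123/37=3.32) > F (54/33=1.64)
Fill: take B (8 @ 102) → take D (25 @ 177) → take 32/34 of E → 200.47; 65/65 used.
2 item(s) taken whole; one partial (take 32/34 of E).

2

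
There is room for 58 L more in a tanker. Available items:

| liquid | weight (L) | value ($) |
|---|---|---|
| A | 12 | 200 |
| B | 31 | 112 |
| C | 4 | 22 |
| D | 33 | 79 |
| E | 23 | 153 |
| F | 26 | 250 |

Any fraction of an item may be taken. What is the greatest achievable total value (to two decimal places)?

583.04

Greedy by value/weight ratio, highest first.
Order: A (200/12=16.67) > F (250/26=9.62) > E (153/23=6.65) > C (22/4=5.50) > B (112/31=3.61) > D (79/33=2.39)
Fill: take A (12 @ 200) → take F (26 @ 250) → take 20/23 of E → 133.04; 58/58 used.
Total value = 583.04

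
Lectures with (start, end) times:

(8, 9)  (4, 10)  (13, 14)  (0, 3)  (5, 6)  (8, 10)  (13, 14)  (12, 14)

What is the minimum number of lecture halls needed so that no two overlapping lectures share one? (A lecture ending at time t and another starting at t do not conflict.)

starts: [0, 4, 5, 8, 8, 12, 13, 13]
ends:   [3, 6, 9, 10, 10, 14, 14, 14]
s0→1 e3→0 s4→1 s5→2 e6→1 s8→2 s8→3  — peak 3.

3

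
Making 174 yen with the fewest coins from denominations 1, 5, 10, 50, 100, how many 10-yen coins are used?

174 − 1×100→74 − 1×50→24 − 2×10→4 − 4×1→0
Count of 10: 2

2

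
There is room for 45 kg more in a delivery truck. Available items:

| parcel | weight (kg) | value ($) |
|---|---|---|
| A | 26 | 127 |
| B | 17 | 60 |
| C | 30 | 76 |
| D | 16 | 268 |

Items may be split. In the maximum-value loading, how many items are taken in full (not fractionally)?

2

Sort by value per unit weight and fill in that order.
Order: D (268/16=16.75) > A (127/26=4.88) > B (60/17=3.53) > C (76/30=2.53)
Fill: take D (16 @ 268) → take A (26 @ 127) → take 3/17 of B → 10.59; 45/45 used.
2 item(s) taken whole; one partial (take 3/17 of B).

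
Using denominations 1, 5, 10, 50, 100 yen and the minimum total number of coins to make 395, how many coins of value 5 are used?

395 = 3×100 + 1×50 + 4×10 + 1×5
Count of 5: 1

1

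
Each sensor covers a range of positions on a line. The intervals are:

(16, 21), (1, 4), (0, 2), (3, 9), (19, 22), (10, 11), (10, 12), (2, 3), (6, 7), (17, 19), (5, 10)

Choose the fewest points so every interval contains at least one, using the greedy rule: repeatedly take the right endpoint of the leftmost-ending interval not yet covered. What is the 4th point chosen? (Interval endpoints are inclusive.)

Sort by right endpoint; whenever an interval is uncovered, place a point at its right end.
Sorted: [0,2] [2,3] [1,4] [6,7] [3,9] [5,10] [10,11] [10,12] [17,19] [16,21] [19,22]
{[0,2],[2,3],[1,4]} hit by 2; {[6,7],[3,9],[5,10]} hit by 7; {[10,11],[10,12]} hit by 11; {[17,19],[16,21],[19,22]} hit by 19.
Points: 2, 7, 11, 19 (4 total).

19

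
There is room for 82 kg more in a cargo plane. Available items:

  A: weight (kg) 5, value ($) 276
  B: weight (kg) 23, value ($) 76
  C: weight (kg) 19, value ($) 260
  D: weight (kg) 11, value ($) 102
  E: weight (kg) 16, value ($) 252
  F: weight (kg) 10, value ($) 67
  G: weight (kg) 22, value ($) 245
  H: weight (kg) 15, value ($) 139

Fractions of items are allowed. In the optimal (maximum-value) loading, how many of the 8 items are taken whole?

Sort by value per unit weight and fill in that order.
Ratios (sorted): A 55.20, E 15.75, C 13.68, G 11.14, D 9.27, H 9.27, F 6.70, B 3.30
take A (5 @ 276); take E (16 @ 252); take C (19 @ 260); take G (22 @ 245); take D (11 @ 102); take 9/15 of H → 83.40. Capacity used 82/82.
5 item(s) taken whole; one partial (take 9/15 of H).

5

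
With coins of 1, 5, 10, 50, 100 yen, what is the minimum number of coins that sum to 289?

Use the largest denomination that fits, subtract, and repeat.
289 − 2×100→89 − 1×50→39 − 3×10→9 − 1×5→4 − 4×1→0
Total coins = 2 + 1 + 3 + 1 + 4 = 11

11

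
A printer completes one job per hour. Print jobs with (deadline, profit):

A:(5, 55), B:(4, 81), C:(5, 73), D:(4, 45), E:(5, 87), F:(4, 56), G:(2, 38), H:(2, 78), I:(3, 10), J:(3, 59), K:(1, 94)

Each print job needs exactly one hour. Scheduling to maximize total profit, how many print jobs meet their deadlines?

By profit: K(d1,94), E(d5,87), B(d4,81), H(d2,78), C(d5,73), J(d3,59), F(d4,56), A(d5,55), D(d4,45), G(d2,38), I(d3,10)
K→slot 1; E→slot 5; B→slot 4; H→slot 2; C→slot 3; J skipped; F skipped; A skipped; D skipped; G skipped; I skipped.
5 of 11 scheduled.

5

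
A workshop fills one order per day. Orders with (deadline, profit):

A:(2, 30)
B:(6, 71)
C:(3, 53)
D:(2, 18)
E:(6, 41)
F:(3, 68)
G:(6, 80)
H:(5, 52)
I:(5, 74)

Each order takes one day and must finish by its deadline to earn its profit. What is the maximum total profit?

Profit order: G=80 I=74 B=71 F=68 C=53 H=52 E=41 A=30 D=18
Assign: G→slot 6, I→slot 5, B→slot 4, F→slot 3, C→slot 2, H→slot 1, E skipped, A skipped, D skipped.
Slots: [1:H] [2:C] [3:F] [4:B] [5:I] [6:G]
Profit = 52 + 53 + 68 + 71 + 74 + 80 = 398

398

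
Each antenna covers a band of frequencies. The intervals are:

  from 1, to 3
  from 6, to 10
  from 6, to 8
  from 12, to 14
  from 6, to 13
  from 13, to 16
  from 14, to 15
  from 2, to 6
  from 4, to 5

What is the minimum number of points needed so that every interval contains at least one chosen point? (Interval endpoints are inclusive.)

4

By right end: [1,3]  [4,5]  [2,6]  [6,8]  [6,10]  [6,13]  [12,14]  [14,15]  [13,16]
[1,3] uncovered → point at 3; [4,5] uncovered → point at 5; [6,8] uncovered → point at 8; [12,14] uncovered → point at 14.
Points: 3, 5, 8, 14 (4 total).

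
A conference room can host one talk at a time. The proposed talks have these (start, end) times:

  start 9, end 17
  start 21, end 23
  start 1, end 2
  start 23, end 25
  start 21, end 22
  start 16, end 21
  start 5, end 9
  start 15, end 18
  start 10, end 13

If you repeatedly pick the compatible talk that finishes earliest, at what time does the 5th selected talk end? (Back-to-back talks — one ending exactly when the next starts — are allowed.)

22

By end time: (1,2), (5,9), (10,13), (9,17), (15,18), (16,21), (21,22), (21,23), (23,25).
Pick (1,2); next start ≥ 2 → (5,9); next start ≥ 9 → (10,13); next start ≥ 13 → (15,18); next start ≥ 18 → (21,22); next start ≥ 22 → (23,25).
Selected: (1,2) (5,9) (10,13) (15,18) (21,22) (23,25)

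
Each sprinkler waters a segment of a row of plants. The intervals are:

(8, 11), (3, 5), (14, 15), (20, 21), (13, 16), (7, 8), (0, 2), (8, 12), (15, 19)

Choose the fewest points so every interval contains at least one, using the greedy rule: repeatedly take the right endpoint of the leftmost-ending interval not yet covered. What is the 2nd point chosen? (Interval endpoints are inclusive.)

Process intervals by earliest right end; each time one isn't hit yet, stab at its right endpoint.
By right end: [0,2]  [3,5]  [7,8]  [8,11]  [8,12]  [14,15]  [13,16]  [15,19]  [20,21]
[0,2] uncovered → point at 2; [3,5] uncovered → point at 5; [7,8] uncovered → point at 8; [14,15] uncovered → point at 15; [20,21] uncovered → point at 21.
Points: 2, 5, 8, 15, 21 (5 total).

5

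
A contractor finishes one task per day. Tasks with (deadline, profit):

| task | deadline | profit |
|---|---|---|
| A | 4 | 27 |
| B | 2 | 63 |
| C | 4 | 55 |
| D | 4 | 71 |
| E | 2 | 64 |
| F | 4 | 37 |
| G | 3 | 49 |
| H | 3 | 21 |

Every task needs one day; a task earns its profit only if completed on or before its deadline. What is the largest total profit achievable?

253

Profit order: D=71 E=64 B=63 C=55 G=49 F=37 A=27 H=21
Assign: D→slot 4, E→slot 2, B→slot 1, C→slot 3, G skipped, F skipped, A skipped, H skipped.
Slots: [1:B] [2:E] [3:C] [4:D]
Profit = 63 + 64 + 55 + 71 = 253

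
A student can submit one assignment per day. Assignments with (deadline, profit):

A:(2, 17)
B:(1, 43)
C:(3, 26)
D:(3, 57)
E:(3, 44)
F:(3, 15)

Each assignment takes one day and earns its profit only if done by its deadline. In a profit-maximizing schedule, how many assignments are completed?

3

By profit: D(d3,57), E(d3,44), B(d1,43), C(d3,26), A(d2,17), F(d3,15)
D→slot 3; E→slot 2; B→slot 1; C skipped; A skipped; F skipped.
3 of 6 scheduled.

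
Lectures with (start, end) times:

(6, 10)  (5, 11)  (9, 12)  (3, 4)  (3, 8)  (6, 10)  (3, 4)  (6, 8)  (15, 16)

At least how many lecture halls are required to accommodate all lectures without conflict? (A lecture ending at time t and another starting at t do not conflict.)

The answer is the maximum number of intervals overlapping at any instant.
starts: [3, 3, 3, 5, 6, 6, 6, 9, 15]
ends:   [4, 4, 8, 8, 10, 10, 11, 12, 16]
s3→1 s3→2 s3→3 e4→2 e4→1 s5→2 s6→3 s6→4 s6→5  — peak 5.

5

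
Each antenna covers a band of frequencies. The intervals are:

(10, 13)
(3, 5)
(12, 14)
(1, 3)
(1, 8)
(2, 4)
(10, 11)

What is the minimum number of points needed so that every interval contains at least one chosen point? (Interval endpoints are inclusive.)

Process intervals by earliest right end; each time one isn't hit yet, stab at its right endpoint.
By right end: [1,3]  [2,4]  [3,5]  [1,8]  [10,11]  [10,13]  [12,14]
[1,3] uncovered → point at 3; [10,11] uncovered → point at 11; [12,14] uncovered → point at 14.
Points: 3, 11, 14 (3 total).

3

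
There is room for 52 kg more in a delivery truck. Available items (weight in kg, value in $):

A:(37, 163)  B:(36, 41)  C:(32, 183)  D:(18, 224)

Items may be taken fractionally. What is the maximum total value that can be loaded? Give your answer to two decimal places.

415.81

Order: D (224/18=12.44) > C (183/32=5.72) > A (163/37=4.41) > B (41/36=1.14)
Fill: take D (18 @ 224) → take C (32 @ 183) → take 2/37 of A → 8.81; 52/52 used.
Total value = 415.81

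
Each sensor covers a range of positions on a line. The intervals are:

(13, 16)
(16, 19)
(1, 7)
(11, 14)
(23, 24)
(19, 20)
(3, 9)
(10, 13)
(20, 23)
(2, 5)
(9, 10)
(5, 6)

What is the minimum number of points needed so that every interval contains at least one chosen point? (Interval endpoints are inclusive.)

5

By right end: [2,5]  [5,6]  [1,7]  [3,9]  [9,10]  [10,13]  [11,14]  [13,16]  [16,19]  [19,20]  [20,23]  [23,24]
[2,5] uncovered → point at 5; [9,10] uncovered → point at 10; [11,14] uncovered → point at 14; [16,19] uncovered → point at 19; [20,23] uncovered → point at 23.
Points: 5, 10, 14, 19, 23 (5 total).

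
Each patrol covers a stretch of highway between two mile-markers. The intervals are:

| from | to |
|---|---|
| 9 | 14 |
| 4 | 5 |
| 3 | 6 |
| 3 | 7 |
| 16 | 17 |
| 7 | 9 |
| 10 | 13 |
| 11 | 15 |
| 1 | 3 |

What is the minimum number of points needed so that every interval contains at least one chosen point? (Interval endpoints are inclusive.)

5

Sorted: [1,3] [4,5] [3,6] [3,7] [7,9] [10,13] [9,14] [11,15] [16,17]
{[1,3]} hit by 3; {[4,5],[3,6],[3,7]} hit by 5; {[7,9]} hit by 9; {[10,13],[9,14],[11,15]} hit by 13; {[16,17]} hit by 17.
Points: 3, 5, 9, 13, 17 (5 total).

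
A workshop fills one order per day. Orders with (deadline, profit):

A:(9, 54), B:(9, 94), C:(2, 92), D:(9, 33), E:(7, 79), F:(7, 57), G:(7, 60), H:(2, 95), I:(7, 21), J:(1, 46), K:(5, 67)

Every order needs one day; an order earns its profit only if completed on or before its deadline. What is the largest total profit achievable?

Profit order: H=95 B=94 C=92 E=79 K=67 G=60 F=57 A=54 J=46 D=33 I=21
Assign: H→slot 2, B→slot 9, C→slot 1, E→slot 7, K→slot 5, G→slot 6, F→slot 4, A→slot 8, J skipped, D→slot 3, I skipped.
Slots: [1:C] [2:H] [3:D] [4:F] [5:K] [6:G] [7:E] [8:A] [9:B]
Profit = 92 + 95 + 33 + 57 + 67 + 60 + 79 + 54 + 94 = 631

631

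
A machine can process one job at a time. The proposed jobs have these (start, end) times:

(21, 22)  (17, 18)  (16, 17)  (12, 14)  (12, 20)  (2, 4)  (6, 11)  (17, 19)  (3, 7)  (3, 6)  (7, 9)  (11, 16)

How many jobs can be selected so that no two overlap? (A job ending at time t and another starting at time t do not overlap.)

Sort by end time and greedily take each interval whose start is ≥ the last chosen end.
Sorted by end: (2,4)  (3,6)  (3,7)  (7,9)  (6,11)  (12,14)  (11,16)  (16,17)  (17,18)  (17,19)  (12,20)  (21,22)
take (2,4); skip (3,6); take (7,9); take (12,14); skip (11,16); take (16,17); take (17,18); skip (17,19); take (21,22).
Selected 6 jobs.

6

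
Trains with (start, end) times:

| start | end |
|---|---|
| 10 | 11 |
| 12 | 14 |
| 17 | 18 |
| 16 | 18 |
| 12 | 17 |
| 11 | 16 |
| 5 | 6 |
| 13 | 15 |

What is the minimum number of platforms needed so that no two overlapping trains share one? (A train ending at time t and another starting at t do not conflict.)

4

Events (time:±→running): 5:+→1 6:-→0 10:+→1 11:-→0 11:+→1 12:+→2 12:+→3 13:+→4 … peak 4.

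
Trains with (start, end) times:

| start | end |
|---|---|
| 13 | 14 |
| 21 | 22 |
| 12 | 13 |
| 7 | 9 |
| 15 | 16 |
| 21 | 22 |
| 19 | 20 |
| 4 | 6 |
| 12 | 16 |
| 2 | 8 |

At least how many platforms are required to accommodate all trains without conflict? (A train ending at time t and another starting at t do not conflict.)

2

The answer is the maximum number of intervals overlapping at any instant.
starts: [2, 4, 7, 12, 12, 13, 15, 19, 21, 21]
ends:   [6, 8, 9, 13, 14, 16, 16, 20, 22, 22]
s2→1 s4→2  — peak 2.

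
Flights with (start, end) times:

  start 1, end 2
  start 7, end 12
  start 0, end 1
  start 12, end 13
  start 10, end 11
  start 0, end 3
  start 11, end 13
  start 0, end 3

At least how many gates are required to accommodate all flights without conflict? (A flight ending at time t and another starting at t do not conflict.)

The answer is the maximum number of intervals overlapping at any instant.
starts: [0, 0, 0, 1, 7, 10, 11, 12]
ends:   [1, 2, 3, 3, 11, 12, 13, 13]
s0→1 s0→2 s0→3  — peak 3.

3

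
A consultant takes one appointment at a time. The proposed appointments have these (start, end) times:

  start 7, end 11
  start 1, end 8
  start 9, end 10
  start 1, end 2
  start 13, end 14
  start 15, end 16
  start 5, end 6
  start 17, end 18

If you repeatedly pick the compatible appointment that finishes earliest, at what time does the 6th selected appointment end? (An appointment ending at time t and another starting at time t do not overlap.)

Sorted by end: (1,2)  (5,6)  (1,8)  (9,10)  (7,11)  (13,14)  (15,16)  (17,18)
take (1,2); take (5,6); skip (1,8); take (9,10); take (13,14); take (15,16); take (17,18).
Selected: (1,2) (5,6) (9,10) (13,14) (15,16) (17,18)

18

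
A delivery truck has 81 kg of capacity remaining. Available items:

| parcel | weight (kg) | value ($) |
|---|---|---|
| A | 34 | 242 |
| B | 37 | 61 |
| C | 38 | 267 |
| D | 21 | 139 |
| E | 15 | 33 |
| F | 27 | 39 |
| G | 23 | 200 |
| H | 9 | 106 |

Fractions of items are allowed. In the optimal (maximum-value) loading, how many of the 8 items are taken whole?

Ratios (sorted): H 11.78, G 8.70, A 7.12, C 7.03, D 6.62, E 2.20, B 1.65, F 1.44
take H (9 @ 106); take G (23 @ 200); take A (34 @ 242); take 15/38 of C → 105.39. Capacity used 81/81.
3 item(s) taken whole; one partial (take 15/38 of C).

3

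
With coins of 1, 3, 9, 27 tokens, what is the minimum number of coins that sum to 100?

Use the largest denomination that fits, subtract, and repeat.
100 = 3×27 + 2×9 + 1×1
Total coins = 3 + 2 + 1 = 6

6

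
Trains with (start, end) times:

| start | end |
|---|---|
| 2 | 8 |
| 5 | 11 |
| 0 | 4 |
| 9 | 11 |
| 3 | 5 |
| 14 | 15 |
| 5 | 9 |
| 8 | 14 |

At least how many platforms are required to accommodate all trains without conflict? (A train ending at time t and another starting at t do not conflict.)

Count concurrent intervals with a sweep; the peak is the room count.
Events (time:±→running): 0:+→1 2:+→2 3:+→3 … peak 3.

3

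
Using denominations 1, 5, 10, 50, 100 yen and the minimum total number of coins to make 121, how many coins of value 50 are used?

0

Use the largest denomination that fits, subtract, and repeat.
121 − 1×100→21 − 2×10→1 − 1×1→0
Count of 50: 0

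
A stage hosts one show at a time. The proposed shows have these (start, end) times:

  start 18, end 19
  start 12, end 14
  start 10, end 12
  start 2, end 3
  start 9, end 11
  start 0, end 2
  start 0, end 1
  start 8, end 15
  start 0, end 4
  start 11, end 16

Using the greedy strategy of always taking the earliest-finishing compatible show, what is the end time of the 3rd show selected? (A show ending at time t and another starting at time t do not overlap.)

11

Sorted by end: (0,1)  (0,2)  (2,3)  (0,4)  (9,11)  (10,12)  (12,14)  (8,15)  (11,16)  (18,19)
take (0,1); skip (0,2); take (2,3); skip (0,4); take (9,11); take (12,14); skip (11,16); take (18,19).
Selected: (0,1) (2,3) (9,11) (12,14) (18,19)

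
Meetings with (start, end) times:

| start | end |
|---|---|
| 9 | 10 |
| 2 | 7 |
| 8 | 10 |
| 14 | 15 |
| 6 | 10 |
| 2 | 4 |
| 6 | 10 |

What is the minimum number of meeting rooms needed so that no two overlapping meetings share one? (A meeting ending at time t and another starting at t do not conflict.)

Events (time:±→running): 2:+→1 2:+→2 4:-→1 6:+→2 6:+→3 7:-→2 8:+→3 9:+→4 … peak 4.

4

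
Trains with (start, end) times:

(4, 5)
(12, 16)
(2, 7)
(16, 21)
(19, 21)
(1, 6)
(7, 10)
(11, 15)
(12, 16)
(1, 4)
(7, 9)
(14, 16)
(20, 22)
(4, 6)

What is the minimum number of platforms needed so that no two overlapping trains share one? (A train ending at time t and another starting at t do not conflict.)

4

Events (time:±→running): 1:+→1 1:+→2 2:+→3 4:-→2 4:+→3 4:+→4 … peak 4.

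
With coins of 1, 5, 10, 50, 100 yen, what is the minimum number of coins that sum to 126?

Use the largest denomination that fits, subtract, and repeat.
126 = 1×100 + 2×10 + 1×5 + 1×1
Total coins = 1 + 2 + 1 + 1 = 5

5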